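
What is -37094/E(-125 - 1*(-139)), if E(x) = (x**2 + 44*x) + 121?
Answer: -37094/933 ≈ -39.758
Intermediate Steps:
E(x) = 121 + x**2 + 44*x
-37094/E(-125 - 1*(-139)) = -37094/(121 + (-125 - 1*(-139))**2 + 44*(-125 - 1*(-139))) = -37094/(121 + (-125 + 139)**2 + 44*(-125 + 139)) = -37094/(121 + 14**2 + 44*14) = -37094/(121 + 196 + 616) = -37094/933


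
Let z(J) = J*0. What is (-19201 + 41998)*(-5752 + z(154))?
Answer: -131128344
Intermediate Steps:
z(J) = 0
(-19201 + 41998)*(-5752 + z(154)) = (-19201 + 41998)*(-5752 + 0) = 22797*(-5752) = -131128344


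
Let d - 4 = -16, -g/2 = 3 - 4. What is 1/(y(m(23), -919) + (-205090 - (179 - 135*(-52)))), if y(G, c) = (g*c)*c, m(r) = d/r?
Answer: 1/1476833 ≈ 6.7712e-7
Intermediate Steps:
g = 2 (g = -2*(3 - 4) = -2*(-1) = 2)
d = -12 (d = 4 - 16 = -12)
m(r) = -12/r
y(G, c) = 2*c**2 (y(G, c) = (2*c)*c = 2*c**2)
1/(y(m(23), -919) + (-205090 - (179 - 135*(-52)))) = 1/(2*(-919)**2 + (-205090 - (179 - 135*(-52)))) = 1/(2*844561 + (-205090 - (179 + 7020))) = 1/(1689122 + (-205090 - 1*7199)) = 1/(1689122 + (-205090 - 7199)) = 1/(1689122 - 212289) = 1/1476833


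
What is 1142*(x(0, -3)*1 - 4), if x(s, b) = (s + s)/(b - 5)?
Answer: -4568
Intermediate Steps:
x(s, b) = 2*s/(-5 + b) (x(s, b) = (2*s)/(-5 + b) = 2*s/(-5 + b))
1142*(x(0, -3)*1 - 4) = 1142*((2*0/(-5 - 3))*1 - 4) = 1142*((2*0/(-8))*1 - 4) = 1142*((2*0*(-⅛))*1 - 4) = 1142*(0*1 - 4) = 1142*(0 - 4) = 1142*(-4) = -4568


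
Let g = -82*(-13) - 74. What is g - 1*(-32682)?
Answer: 33674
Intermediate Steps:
g = 992 (g = 1066 - 74 = 992)
g - 1*(-32682) = 992 - 1*(-32682) = 992 + 32682 = 33674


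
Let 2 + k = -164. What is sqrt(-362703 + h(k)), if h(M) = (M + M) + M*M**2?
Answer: I*sqrt(4937331) ≈ 2222.0*I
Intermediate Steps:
k = -166 (k = -2 - 164 = -166)
h(M) = M**3 + 2*M (h(M) = 2*M + M**3 = M**3 + 2*M)
sqrt(-362703 + h(k)) = sqrt(-362703 - 166*(2 + (-166)**2)) = sqrt(-362703 - 166*(2 + 27556)) = sqrt(-362703 - 166*27558) = sqrt(-362703 - 4574628) = sqrt(-4937331) = I*sqrt(4937331)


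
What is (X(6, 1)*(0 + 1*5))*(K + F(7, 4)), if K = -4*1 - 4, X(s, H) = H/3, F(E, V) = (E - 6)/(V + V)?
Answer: -105/8 ≈ -13.125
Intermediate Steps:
F(E, V) = (-6 + E)/(2*V) (F(E, V) = (-6 + E)/((2*V)) = (-6 + E)*(1/(2*V)) = (-6 + E)/(2*V))
X(s, H) = H/3 (X(s, H) = H*(⅓) = H/3)
K = -8 (K = -4 - 4 = -8)
(X(6, 1)*(0 + 1*5))*(K + F(7, 4)) = (((⅓)*1)*(0 + 1*5))*(-8 + (½)*(-6 + 7)/4) = ((0 + 5)/3)*(-8 + (½)*(¼)*1) = ((⅓)*5)*(-8 + ⅛) = (5/3)*(-63/8) = -105/8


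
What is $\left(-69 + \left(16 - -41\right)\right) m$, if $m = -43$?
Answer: $516$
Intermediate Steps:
$\left(-69 + \left(16 - -41\right)\right) m = \left(-69 + \left(16 - -41\right)\right) \left(-43\right) = \left(-69 + \left(16 + 41\right)\right) \left(-43\right) = \left(-69 + 57\right) \left(-43\right) = \left(-12\right) \left(-43\right) = 516$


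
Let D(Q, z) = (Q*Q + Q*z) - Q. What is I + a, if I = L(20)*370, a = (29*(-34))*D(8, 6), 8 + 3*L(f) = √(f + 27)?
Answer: -310592/3 + 370*√47/3 ≈ -1.0269e+5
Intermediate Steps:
D(Q, z) = Q² - Q + Q*z (D(Q, z) = (Q² + Q*z) - Q = Q² - Q + Q*z)
L(f) = -8/3 + √(27 + f)/3 (L(f) = -8/3 + √(f + 27)/3 = -8/3 + √(27 + f)/3)
a = -102544 (a = (29*(-34))*(8*(-1 + 8 + 6)) = -7888*13 = -986*104 = -102544)
I = -2960/3 + 370*√47/3 (I = (-8/3 + √(27 + 20)/3)*370 = (-8/3 + √47/3)*370 = -2960/3 + 370*√47/3 ≈ -141.14)
I + a = (-2960/3 + 370*√47/3) - 102544 = -310592/3 + 370*√47/3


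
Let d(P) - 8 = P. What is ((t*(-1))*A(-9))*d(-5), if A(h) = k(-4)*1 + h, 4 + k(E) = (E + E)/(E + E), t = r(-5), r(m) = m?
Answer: -180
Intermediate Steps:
t = -5
k(E) = -3 (k(E) = -4 + (E + E)/(E + E) = -4 + (2*E)/((2*E)) = -4 + (2*E)*(1/(2*E)) = -4 + 1 = -3)
d(P) = 8 + P
A(h) = -3 + h (A(h) = -3*1 + h = -3 + h)
((t*(-1))*A(-9))*d(-5) = ((-5*(-1))*(-3 - 9))*(8 - 5) = (5*(-12))*3 = -60*3 = -180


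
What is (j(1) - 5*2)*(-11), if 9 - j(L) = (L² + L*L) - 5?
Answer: -22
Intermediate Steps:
j(L) = 14 - 2*L² (j(L) = 9 - ((L² + L*L) - 5) = 9 - ((L² + L²) - 5) = 9 - (2*L² - 5) = 9 - (-5 + 2*L²) = 9 + (5 - 2*L²) = 14 - 2*L²)
(j(1) - 5*2)*(-11) = ((14 - 2*1²) - 5*2)*(-11) = ((14 - 2*1) - 10)*(-11) = ((14 - 2) - 10)*(-11) = (12 - 10)*(-11) = 2*(-11) = -22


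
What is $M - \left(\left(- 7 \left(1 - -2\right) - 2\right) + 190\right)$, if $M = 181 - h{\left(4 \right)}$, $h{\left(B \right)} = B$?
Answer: $10$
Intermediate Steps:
$M = 177$ ($M = 181 - 4 = 177$)
$M - \left(\left(- 7 \left(1 - -2\right) - 2\right) + 190\right) = 177 - \left(\left(- 7 \left(1 - -2\right) - 2\right) + 190\right) = 177 - \left(\left(- 7 \left(1 + 2\right) - 2\right) + 190\right) = 177 - \left(\left(\left(-7\right) 3 - 2\right) + 190\right) = 177 - \left(\left(-21 - 2\right) + 190\right) = 177 - \left(-23 + 190\right) = 177 - 167 = 10$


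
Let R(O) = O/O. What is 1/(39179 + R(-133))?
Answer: 1/39180 ≈ 2.5523e-5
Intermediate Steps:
R(O) = 1
1/(39179 + R(-133)) = 1/(39179 + 1) = 1/39180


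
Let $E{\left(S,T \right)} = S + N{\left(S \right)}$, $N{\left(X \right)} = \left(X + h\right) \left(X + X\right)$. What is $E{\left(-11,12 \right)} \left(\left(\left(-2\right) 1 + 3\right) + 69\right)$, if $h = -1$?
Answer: $17710$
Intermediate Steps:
$N{\left(X \right)} = 2 X \left(-1 + X\right)$ ($N{\left(X \right)} = \left(X - 1\right) \left(X + X\right) = \left(-1 + X\right) 2 X = 2 X \left(-1 + X\right)$)
$E{\left(S,T \right)} = S + 2 S \left(-1 + S\right)$
$E{\left(-11,12 \right)} \left(\left(\left(-2\right) 1 + 3\right) + 69\right) = - 11 \left(-1 + 2 \left(-11\right)\right) \left(\left(\left(-2\right) 1 + 3\right) + 69\right) = - 11 \left(-1 - 22\right) \left(\left(-2 + 3\right) + 69\right) = \left(-11\right) \left(-23\right) \left(1 + 69\right) = 253 \cdot 70 = 17710$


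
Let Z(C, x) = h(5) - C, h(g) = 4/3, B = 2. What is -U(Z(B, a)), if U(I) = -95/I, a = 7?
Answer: -285/2 ≈ -142.50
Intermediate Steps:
h(g) = 4/3 (h(g) = 4*(1/3) = 4/3)
Z(C, x) = 4/3 - C
-U(Z(B, a)) = -(-95)/(4/3 - 1*2) = -(-95)/(4/3 - 2) = -(-95)/(-2/3) = -(-95)*(-3)/2 = -1*285/2 = -285/2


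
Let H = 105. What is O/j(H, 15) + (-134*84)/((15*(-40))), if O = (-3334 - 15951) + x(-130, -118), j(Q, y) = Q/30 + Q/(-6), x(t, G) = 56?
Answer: 69613/50 ≈ 1392.3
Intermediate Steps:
j(Q, y) = -2*Q/15 (j(Q, y) = Q*(1/30) + Q*(-⅙) = Q/30 - Q/6 = -2*Q/15)
O = -19229 (O = (-3334 - 15951) + 56 = -19285 + 56 = -19229)
O/j(H, 15) + (-134*84)/((15*(-40))) = -19229/((-2/15*105)) + (-134*84)/((15*(-40))) = -19229/(-14) - 11256/(-600) = -19229*(-1/14) - 11256*(-1/600) = 2747/2 + 469/25 = 69613/50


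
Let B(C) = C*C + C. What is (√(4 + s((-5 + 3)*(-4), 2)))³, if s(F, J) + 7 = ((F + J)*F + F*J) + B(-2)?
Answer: 95*√95 ≈ 925.95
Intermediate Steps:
B(C) = C + C² (B(C) = C² + C = C + C²)
s(F, J) = -5 + F*J + F*(F + J) (s(F, J) = -7 + (((F + J)*F + F*J) - 2*(1 - 2)) = -7 + ((F*(F + J) + F*J) - 2*(-1)) = -7 + ((F*J + F*(F + J)) + 2) = -7 + (2 + F*J + F*(F + J)) = -5 + F*J + F*(F + J))
(√(4 + s((-5 + 3)*(-4), 2)))³ = (√(4 + (-5 + ((-5 + 3)*(-4))² + 2*((-5 + 3)*(-4))*2)))³ = (√(4 + (-5 + (-2*(-4))² + 2*(-2*(-4))*2)))³ = (√(4 + (-5 + 8² + 2*8*2)))³ = (√(4 + (-5 + 64 + 32)))³ = (√(4 + 91))³ = (√95)³ = 95*√95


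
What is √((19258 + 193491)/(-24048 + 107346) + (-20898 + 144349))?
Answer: 7*√17481418317894/83298 ≈ 351.36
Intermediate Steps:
√((19258 + 193491)/(-24048 + 107346) + (-20898 + 144349)) = √(212749/83298 + 123451) = √(10283434147/83298) = 7*√17481418317894/83298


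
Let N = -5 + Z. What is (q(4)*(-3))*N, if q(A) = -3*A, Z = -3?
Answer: -288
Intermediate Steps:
N = -8 (N = -5 - 3 = -8)
(q(4)*(-3))*N = (-3*4*(-3))*(-8) = -12*(-3)*(-8) = 36*(-8) = -288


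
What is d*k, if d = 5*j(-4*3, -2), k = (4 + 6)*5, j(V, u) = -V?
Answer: 3000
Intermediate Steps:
k = 50 (k = 10*5 = 50)
d = 60 (d = 5*(-(-4)*3) = 5*(-1*(-12)) = 5*12 = 60)
d*k = 60*50 = 3000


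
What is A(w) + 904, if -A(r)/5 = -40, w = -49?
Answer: 1104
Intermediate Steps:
A(r) = 200 (A(r) = -5*(-40) = 200)
A(w) + 904 = 200 + 904 = 1104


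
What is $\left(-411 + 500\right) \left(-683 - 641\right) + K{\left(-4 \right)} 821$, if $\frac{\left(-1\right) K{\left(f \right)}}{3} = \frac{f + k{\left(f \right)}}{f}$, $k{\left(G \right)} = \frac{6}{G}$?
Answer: $- \frac{969781}{8} \approx -1.2122 \cdot 10^{5}$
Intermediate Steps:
$K{\left(f \right)} = - \frac{3 \left(f + \frac{6}{f}\right)}{f}$ ($K{\left(f \right)} = - 3 \frac{f + \frac{6}{f}}{f} = - \frac{3 \left(f + \frac{6}{f}\right)}{f}$)
$\left(-411 + 500\right) \left(-683 - 641\right) + K{\left(-4 \right)} 821 = \left(-411 + 500\right) \left(-683 - 641\right) + \left(-3 - \frac{18}{16}\right) 821 = 89 \left(-1324\right) + \left(-3 - \frac{9}{8}\right) 821 = -117836 + \left(-3 - \frac{9}{8}\right) 821 = -117836 - \frac{27093}{8} = - \frac{969781}{8}$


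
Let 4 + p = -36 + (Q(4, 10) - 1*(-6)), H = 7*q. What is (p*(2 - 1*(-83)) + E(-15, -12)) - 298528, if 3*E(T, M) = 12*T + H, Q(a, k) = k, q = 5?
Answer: -901849/3 ≈ -3.0062e+5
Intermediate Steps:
H = 35 (H = 7*5 = 35)
E(T, M) = 35/3 + 4*T (E(T, M) = (12*T + 35)/3 = (35 + 12*T)/3 = 35/3 + 4*T)
p = -24 (p = -4 + (-36 + (10 - 1*(-6))) = -4 + (-36 + (10 + 6)) = -4 + (-36 + 16) = -4 - 20 = -24)
(p*(2 - 1*(-83)) + E(-15, -12)) - 298528 = (-24*(2 - 1*(-83)) + (35/3 + 4*(-15))) - 298528 = (-24*(2 + 83) + (35/3 - 60)) - 298528 = (-24*85 - 145/3) - 298528 = (-2040 - 145/3) - 298528 = -6265/3 - 298528 = -901849/3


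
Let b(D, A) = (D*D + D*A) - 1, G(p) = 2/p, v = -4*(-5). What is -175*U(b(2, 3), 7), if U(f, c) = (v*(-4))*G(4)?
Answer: 7000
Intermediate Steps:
v = 20
b(D, A) = -1 + D² + A*D (b(D, A) = (D² + A*D) - 1 = -1 + D² + A*D)
U(f, c) = -40 (U(f, c) = (20*(-4))*(2/4) = -160/4 = -80*½ = -40)
-175*U(b(2, 3), 7) = -175*(-40) = 7000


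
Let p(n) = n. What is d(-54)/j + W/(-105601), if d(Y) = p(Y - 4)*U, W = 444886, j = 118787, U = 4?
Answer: -52871172714/12544025987 ≈ -4.2149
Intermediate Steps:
d(Y) = -16 + 4*Y (d(Y) = (Y - 4)*4 = (-4 + Y)*4 = -16 + 4*Y)
d(-54)/j + W/(-105601) = (-16 + 4*(-54))/118787 + 444886/(-105601) = (-16 - 216)*(1/118787) + 444886*(-1/105601) = -232*1/118787 - 444886/105601 = -232/118787 - 444886/105601 = -52871172714/12544025987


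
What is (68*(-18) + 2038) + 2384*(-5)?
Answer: -11106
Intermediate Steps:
(68*(-18) + 2038) + 2384*(-5) = (-1224 + 2038) - 11920 = 814 - 11920 = -11106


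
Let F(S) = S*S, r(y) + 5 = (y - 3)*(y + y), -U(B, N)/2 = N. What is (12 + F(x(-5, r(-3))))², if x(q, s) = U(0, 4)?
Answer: 5776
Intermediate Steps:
U(B, N) = -2*N
r(y) = -5 + 2*y*(-3 + y) (r(y) = -5 + (y - 3)*(y + y) = -5 + (-3 + y)*(2*y) = -5 + 2*y*(-3 + y))
x(q, s) = -8 (x(q, s) = -2*4 = -8)
F(S) = S²
(12 + F(x(-5, r(-3))))² = (12 + (-8)²)² = (12 + 64)² = 76² = 5776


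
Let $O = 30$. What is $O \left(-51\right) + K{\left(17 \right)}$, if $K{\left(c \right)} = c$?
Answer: $-1513$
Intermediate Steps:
$O \left(-51\right) + K{\left(17 \right)} = 30 \left(-51\right) + 17 = -1530 + 17 = -1513$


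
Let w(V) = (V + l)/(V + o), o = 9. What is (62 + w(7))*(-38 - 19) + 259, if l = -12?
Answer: -52115/16 ≈ -3257.2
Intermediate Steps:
w(V) = (-12 + V)/(9 + V) (w(V) = (V - 12)/(V + 9) = (-12 + V)/(9 + V))
(62 + w(7))*(-38 - 19) + 259 = (62 + (-12 + 7)/(9 + 7))*(-38 - 19) + 259 = (62 - 5/16)*(-57) + 259 = (987/16)*(-57) + 259 = -56259/16 + 259 = -52115/16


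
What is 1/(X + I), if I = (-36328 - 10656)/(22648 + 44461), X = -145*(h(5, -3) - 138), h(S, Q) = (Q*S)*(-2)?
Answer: 9587/150125708 ≈ 6.3860e-5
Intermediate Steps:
h(S, Q) = -2*Q*S
X = 15660 (X = -145*(-2*(-3)*5 - 138) = -145*(30 - 138) = -145*(-108) = 15660)
I = -6712/9587 (I = -46984/67109 = -46984*1/67109 = -6712/9587 ≈ -0.70012)
1/(X + I) = 1/(15660 - 6712/9587) = 1/(150125708/9587) = 9587/150125708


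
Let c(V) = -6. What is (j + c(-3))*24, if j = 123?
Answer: 2808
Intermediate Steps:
(j + c(-3))*24 = (123 - 6)*24 = 117*24 = 2808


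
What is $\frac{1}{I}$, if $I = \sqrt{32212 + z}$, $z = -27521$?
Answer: $\frac{\sqrt{4691}}{4691} \approx 0.0146$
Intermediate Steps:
$I = \sqrt{4691}$ ($I = \sqrt{32212 - 27521} = \sqrt{4691} \approx 68.491$)
$\frac{1}{I} = \frac{1}{\sqrt{4691}} = \frac{\sqrt{4691}}{4691}$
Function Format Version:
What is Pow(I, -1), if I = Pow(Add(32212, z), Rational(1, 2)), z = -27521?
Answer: Mul(Rational(1, 4691), Pow(4691, Rational(1, 2))) ≈ 0.014600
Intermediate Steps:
I = Pow(4691, Rational(1, 2)) (I = Pow(Add(32212, -27521), Rational(1, 2)) = Pow(4691, Rational(1, 2)) ≈ 68.491)
Pow(I, -1) = Pow(Pow(4691, Rational(1, 2)), -1) = Mul(Rational(1, 4691), Pow(4691, Rational(1, 2)))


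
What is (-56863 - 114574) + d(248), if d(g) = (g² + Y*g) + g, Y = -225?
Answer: -165485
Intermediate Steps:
d(g) = g² - 224*g (d(g) = (g² - 225*g) + g = g² - 224*g)
(-56863 - 114574) + d(248) = (-56863 - 114574) + 248*(-224 + 248) = -171437 + 248*24 = -171437 + 5952 = -165485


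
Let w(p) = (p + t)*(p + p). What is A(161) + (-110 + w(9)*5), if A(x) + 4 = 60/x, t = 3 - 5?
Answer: 83136/161 ≈ 516.37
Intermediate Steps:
t = -2
A(x) = -4 + 60/x
w(p) = 2*p*(-2 + p) (w(p) = (p - 2)*(p + p) = (-2 + p)*(2*p) = 2*p*(-2 + p))
A(161) + (-110 + w(9)*5) = (-4 + 60/161) + (-110 + (2*9*(-2 + 9))*5) = (-4 + 60*(1/161)) + (-110 + (2*9*7)*5) = (-4 + 60/161) + (-110 + 126*5) = -584/161 + (-110 + 630) = -584/161 + 520 = 83136/161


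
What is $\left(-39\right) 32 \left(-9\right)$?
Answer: $11232$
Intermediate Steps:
$\left(-39\right) 32 \left(-9\right) = \left(-1248\right) \left(-9\right) = 11232$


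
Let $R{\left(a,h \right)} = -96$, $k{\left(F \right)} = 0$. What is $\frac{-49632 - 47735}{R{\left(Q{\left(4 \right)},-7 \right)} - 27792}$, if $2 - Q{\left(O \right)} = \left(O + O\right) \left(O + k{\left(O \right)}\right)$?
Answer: $\frac{97367}{27888} \approx 3.4914$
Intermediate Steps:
$Q{\left(O \right)} = 2 - 2 O^{2}$ ($Q{\left(O \right)} = 2 - \left(O + O\right) \left(O + 0\right) = 2 - 2 O O = 2 - 2 O^{2}$)
$\frac{-49632 - 47735}{R{\left(Q{\left(4 \right)},-7 \right)} - 27792} = \frac{-49632 - 47735}{-96 - 27792} = - \frac{97367}{-27888} = \left(-97367\right) \left(- \frac{1}{27888}\right) = \frac{97367}{27888}$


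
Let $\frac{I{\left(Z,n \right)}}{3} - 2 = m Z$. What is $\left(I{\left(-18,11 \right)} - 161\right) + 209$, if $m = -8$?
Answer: $486$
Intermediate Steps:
$I{\left(Z,n \right)} = 6 - 24 Z$ ($I{\left(Z,n \right)} = 6 + 3 \left(- 8 Z\right) = 6 - 24 Z$)
$\left(I{\left(-18,11 \right)} - 161\right) + 209 = \left(\left(6 - -432\right) - 161\right) + 209 = \left(\left(6 + 432\right) - 161\right) + 209 = \left(438 - 161\right) + 209 = 277 + 209 = 486$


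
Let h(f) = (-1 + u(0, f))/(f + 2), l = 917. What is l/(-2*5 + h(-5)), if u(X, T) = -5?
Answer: -917/8 ≈ -114.63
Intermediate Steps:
h(f) = -6/(2 + f) (h(f) = (-1 - 5)/(f + 2) = -6/(2 + f))
l/(-2*5 + h(-5)) = 917/(-2*5 - 6/(2 - 5)) = 917/(-10 - 6/(-3)) = 917/(-10 - 6*(-⅓)) = 917/(-10 + 2) = 917/(-8) = 917*(-⅛) = -917/8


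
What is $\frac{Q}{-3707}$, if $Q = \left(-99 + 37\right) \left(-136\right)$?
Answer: $- \frac{8432}{3707} \approx -2.2746$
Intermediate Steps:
$Q = 8432$ ($Q = \left(-62\right) \left(-136\right) = 8432$)
$\frac{Q}{-3707} = \frac{8432}{-3707} = 8432 \left(- \frac{1}{3707}\right) = - \frac{8432}{3707}$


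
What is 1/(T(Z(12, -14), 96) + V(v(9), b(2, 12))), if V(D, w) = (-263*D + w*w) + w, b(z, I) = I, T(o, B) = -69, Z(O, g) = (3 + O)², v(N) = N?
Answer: -1/2280 ≈ -0.00043860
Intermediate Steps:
V(D, w) = w + w² - 263*D (V(D, w) = (-263*D + w²) + w = (w² - 263*D) + w = w + w² - 263*D)
1/(T(Z(12, -14), 96) + V(v(9), b(2, 12))) = 1/(-69 + (12 + 12² - 263*9)) = 1/(-69 + (12 + 144 - 2367)) = 1/(-69 - 2211) = 1/(-2280) = -1/2280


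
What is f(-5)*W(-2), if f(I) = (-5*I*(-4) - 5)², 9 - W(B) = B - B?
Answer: 99225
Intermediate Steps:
W(B) = 9 (W(B) = 9 - (B - B) = 9 - 1*0 = 9 + 0 = 9)
f(I) = (-5 + 20*I)² (f(I) = (20*I - 5)² = (-5 + 20*I)²)
f(-5)*W(-2) = (25*(-1 + 4*(-5))²)*9 = (25*(-1 - 20)²)*9 = (25*(-21)²)*9 = (25*441)*9 = 11025*9 = 99225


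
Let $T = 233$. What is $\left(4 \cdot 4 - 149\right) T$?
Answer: $-30989$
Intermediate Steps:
$\left(4 \cdot 4 - 149\right) T = \left(4 \cdot 4 - 149\right) 233 = \left(16 - 149\right) 233 = \left(-133\right) 233 = -30989$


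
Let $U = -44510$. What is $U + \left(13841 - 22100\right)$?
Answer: $-52769$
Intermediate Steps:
$U + \left(13841 - 22100\right) = -44510 + \left(13841 - 22100\right) = -44510 - 8259 = -52769$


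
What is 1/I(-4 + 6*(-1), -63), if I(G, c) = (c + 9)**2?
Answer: 1/2916 ≈ 0.00034294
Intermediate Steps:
I(G, c) = (9 + c)**2
1/I(-4 + 6*(-1), -63) = 1/((9 - 63)**2) = 1/((-54)**2) = 1/2916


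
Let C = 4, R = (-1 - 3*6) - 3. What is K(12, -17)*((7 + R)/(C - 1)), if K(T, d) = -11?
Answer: 55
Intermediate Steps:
R = -22 (R = (-1 - 18) - 3 = -19 - 3 = -22)
K(12, -17)*((7 + R)/(C - 1)) = -11*(7 - 22)/(4 - 1) = -(-165)/3 = -11*(-5) = 55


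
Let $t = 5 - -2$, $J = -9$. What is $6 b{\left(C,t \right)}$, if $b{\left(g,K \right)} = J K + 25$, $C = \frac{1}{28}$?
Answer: $-228$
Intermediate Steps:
$C = \frac{1}{28} \approx 0.035714$
$t = 7$ ($t = 5 + 2 = 7$)
$b{\left(g,K \right)} = 25 - 9 K$ ($b{\left(g,K \right)} = - 9 K + 25 = 25 - 9 K$)
$6 b{\left(C,t \right)} = 6 \left(25 - 63\right) = 6 \left(-38\right) = -228$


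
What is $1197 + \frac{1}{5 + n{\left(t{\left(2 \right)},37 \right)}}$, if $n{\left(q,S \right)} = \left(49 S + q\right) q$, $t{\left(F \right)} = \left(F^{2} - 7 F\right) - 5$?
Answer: $\frac{32277104}{26965} \approx 1197.0$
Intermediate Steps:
$t{\left(F \right)} = -5 + F^{2} - 7 F$
$n{\left(q,S \right)} = q \left(q + 49 S\right)$ ($n{\left(q,S \right)} = \left(q + 49 S\right) q = q \left(q + 49 S\right)$)
$1197 + \frac{1}{5 + n{\left(t{\left(2 \right)},37 \right)}} = 1197 + \frac{1}{5 + \left(-5 + 2^{2} - 14\right) \left(\left(-5 + 2^{2} - 14\right) + 49 \cdot 37\right)} = 1197 + \frac{1}{5 + \left(-5 + 4 - 14\right) \left(\left(-5 + 4 - 14\right) + 1813\right)} = 1197 + \frac{1}{5 - 15 \left(-15 + 1813\right)} = 1197 + \frac{1}{5 - 26970} = 1197 + \frac{1}{-26965} = 1197 - \frac{1}{26965} = \frac{32277104}{26965}$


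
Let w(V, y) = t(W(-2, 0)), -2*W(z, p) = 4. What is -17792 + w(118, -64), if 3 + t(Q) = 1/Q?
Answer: -35591/2 ≈ -17796.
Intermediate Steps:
W(z, p) = -2 (W(z, p) = -½*4 = -2)
t(Q) = -3 + 1/Q
w(V, y) = -7/2 (w(V, y) = -3 + 1/(-2) = -3 - ½ = -7/2)
-17792 + w(118, -64) = -17792 - 7/2 = -35591/2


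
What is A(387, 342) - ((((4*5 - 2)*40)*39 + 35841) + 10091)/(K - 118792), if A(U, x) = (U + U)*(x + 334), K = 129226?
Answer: 2729622602/5217 ≈ 5.2322e+5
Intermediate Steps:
A(U, x) = 2*U*(334 + x) (A(U, x) = (2*U)*(334 + x) = 2*U*(334 + x))
A(387, 342) - ((((4*5 - 2)*40)*39 + 35841) + 10091)/(K - 118792) = 2*387*(334 + 342) - ((((4*5 - 2)*40)*39 + 35841) + 10091)/(129226 - 118792) = 2*387*676 - ((((20 - 2)*40)*39 + 35841) + 10091)/10434 = 523224 - (((18*40)*39 + 35841) + 10091)/10434 = 523224 - ((720*39 + 35841) + 10091)/10434 = 523224 - ((28080 + 35841) + 10091)/10434 = 523224 - (63921 + 10091)/10434 = 523224 - 74012/10434 = 523224 - 1*37006/5217 = 523224 - 37006/5217 = 2729622602/5217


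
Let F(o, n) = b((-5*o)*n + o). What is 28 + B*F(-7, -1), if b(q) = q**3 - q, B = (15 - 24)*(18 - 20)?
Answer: -1332800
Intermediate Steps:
B = 18 (B = -9*(-2) = 18)
F(o, n) = (o - 5*n*o)**3 - o + 5*n*o (F(o, n) = ((-5*o)*n + o)**3 - ((-5*o)*n + o) = (-5*n*o + o)**3 - (-5*n*o + o) = (o - 5*n*o)**3 - (o - 5*n*o) = (o - 5*n*o)**3 + (-o + 5*n*o) = (o - 5*n*o)**3 - o + 5*n*o)
28 + B*F(-7, -1) = 28 + 18*(-7*(1 - 1*(-7)**2*(-1 + 5*(-1))**2)*(-1 + 5*(-1))) = 28 + 18*(-7*(1 - 1*49*(-1 - 5)**2)*(-1 - 5)) = 28 + 18*(-7*(1 - 1*49*(-6)**2)*(-6)) = 28 + 18*(-7*(1 - 1*49*36)*(-6)) = 28 + 18*(-7*(1 - 1764)*(-6)) = 28 + 18*(-7*(-1763)*(-6)) = 28 + 18*(-74046) = 28 - 1332828 = -1332800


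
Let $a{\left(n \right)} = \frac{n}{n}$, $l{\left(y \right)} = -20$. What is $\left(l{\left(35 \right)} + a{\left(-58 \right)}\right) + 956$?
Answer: $937$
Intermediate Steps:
$a{\left(n \right)} = 1$
$\left(l{\left(35 \right)} + a{\left(-58 \right)}\right) + 956 = \left(-20 + 1\right) + 956 = -19 + 956 = 937$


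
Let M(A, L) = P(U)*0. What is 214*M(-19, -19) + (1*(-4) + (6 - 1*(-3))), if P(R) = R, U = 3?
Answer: 5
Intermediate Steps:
M(A, L) = 0 (M(A, L) = 3*0 = 0)
214*M(-19, -19) + (1*(-4) + (6 - 1*(-3))) = 214*0 + (1*(-4) + (6 - 1*(-3))) = 0 + (-4 + (6 + 3)) = 0 + (-4 + 9) = 0 + 5 = 5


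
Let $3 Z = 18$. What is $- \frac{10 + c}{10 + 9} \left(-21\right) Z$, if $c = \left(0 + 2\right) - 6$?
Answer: $\frac{756}{19} \approx 39.789$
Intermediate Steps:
$Z = 6$ ($Z = \frac{1}{3} \cdot 18 = 6$)
$c = -4$ ($c = 2 - 6 = -4$)
$- \frac{10 + c}{10 + 9} \left(-21\right) Z = - \frac{10 - 4}{10 + 9} \left(-21\right) 6 = - \frac{6}{19} \left(-21\right) 6 = - \frac{\left(-126\right) 6}{19} = \left(-1\right) \left(- \frac{756}{19}\right) = \frac{756}{19}$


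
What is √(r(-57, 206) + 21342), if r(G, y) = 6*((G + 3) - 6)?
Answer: √20982 ≈ 144.85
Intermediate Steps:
r(G, y) = -18 + 6*G (r(G, y) = 6*((3 + G) - 6) = 6*(-3 + G) = -18 + 6*G)
√(r(-57, 206) + 21342) = √((-18 + 6*(-57)) + 21342) = √((-18 - 342) + 21342) = √(-360 + 21342) = √20982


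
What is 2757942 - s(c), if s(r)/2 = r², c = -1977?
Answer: -5059116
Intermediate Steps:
s(r) = 2*r²
2757942 - s(c) = 2757942 - 2*(-1977)² = 2757942 - 2*3908529 = 2757942 - 1*7817058 = 2757942 - 7817058 = -5059116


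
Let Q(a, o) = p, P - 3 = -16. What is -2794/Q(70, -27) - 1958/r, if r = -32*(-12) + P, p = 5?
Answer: -1046364/1855 ≈ -564.08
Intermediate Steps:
P = -13 (P = 3 - 16 = -13)
r = 371 (r = -32*(-12) - 13 = 384 - 13 = 371)
Q(a, o) = 5
-2794/Q(70, -27) - 1958/r = -2794/5 - 1958/371 = -1046364/1855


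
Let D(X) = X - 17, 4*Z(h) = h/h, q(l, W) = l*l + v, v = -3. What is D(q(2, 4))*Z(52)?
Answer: -4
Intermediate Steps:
q(l, W) = -3 + l² (q(l, W) = l*l - 3 = l² - 3 = -3 + l²)
Z(h) = ¼ (Z(h) = (h/h)/4 = (¼)*1 = ¼)
D(X) = -17 + X
D(q(2, 4))*Z(52) = (-17 + (-3 + 2²))*(¼) = (-17 + (-3 + 4))*(¼) = (-17 + 1)*(¼) = -16*¼ = -4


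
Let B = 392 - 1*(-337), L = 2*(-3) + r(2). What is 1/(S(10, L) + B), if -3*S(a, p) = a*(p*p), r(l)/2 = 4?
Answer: 3/2147 ≈ 0.0013973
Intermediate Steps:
r(l) = 8 (r(l) = 2*4 = 8)
L = 2 (L = 2*(-3) + 8 = -6 + 8 = 2)
B = 729 (B = 392 + 337 = 729)
S(a, p) = -a*p²/3 (S(a, p) = -a*p*p/3 = -a*p²/3)
1/(S(10, L) + B) = 1/(-⅓*10*2² + 729) = 1/(-⅓*10*4 + 729) = 1/(-40/3 + 729) = 1/(2147/3) = 3/2147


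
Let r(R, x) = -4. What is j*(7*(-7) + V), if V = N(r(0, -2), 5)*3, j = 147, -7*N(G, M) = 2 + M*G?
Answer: -6069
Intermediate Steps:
N(G, M) = -2/7 - G*M/7 (N(G, M) = -(2 + M*G)/7 = -(2 + G*M)/7 = -2/7 - G*M/7)
V = 54/7 (V = (-2/7 - ⅐*(-4)*5)*3 = (-2/7 + 20/7)*3 = (18/7)*3 = 54/7 ≈ 7.7143)
j*(7*(-7) + V) = 147*(7*(-7) + 54/7) = 147*(-49 + 54/7) = 147*(-289/7) = -6069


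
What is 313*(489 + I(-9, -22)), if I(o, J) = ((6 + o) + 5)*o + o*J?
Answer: 209397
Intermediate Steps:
I(o, J) = J*o + o*(11 + o) (I(o, J) = (11 + o)*o + J*o = o*(11 + o) + J*o = J*o + o*(11 + o))
313*(489 + I(-9, -22)) = 313*(489 - 9*(11 - 22 - 9)) = 313*(489 - 9*(-20)) = 313*(489 + 180) = 313*669 = 209397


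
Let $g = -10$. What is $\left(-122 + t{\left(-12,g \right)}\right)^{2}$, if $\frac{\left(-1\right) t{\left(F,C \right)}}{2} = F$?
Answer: $9604$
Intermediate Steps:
$t{\left(F,C \right)} = - 2 F$
$\left(-122 + t{\left(-12,g \right)}\right)^{2} = \left(-122 - -24\right)^{2} = \left(-122 + 24\right)^{2} = \left(-98\right)^{2} = 9604$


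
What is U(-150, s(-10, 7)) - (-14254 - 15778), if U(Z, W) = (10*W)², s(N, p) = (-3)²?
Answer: 38132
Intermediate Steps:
s(N, p) = 9
U(Z, W) = 100*W²
U(-150, s(-10, 7)) - (-14254 - 15778) = 100*9² - (-14254 - 15778) = 100*81 - 1*(-30032) = 8100 + 30032 = 38132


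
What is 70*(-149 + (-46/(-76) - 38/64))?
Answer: -3170475/304 ≈ -10429.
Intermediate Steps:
70*(-149 + (-46/(-76) - 38/64)) = 70*(-149 + (-46*(-1/76) - 38*1/64)) = 70*(-149 + (23/38 - 19/32)) = 70*(-149 + 7/608) = 70*(-90585/608) = -3170475/304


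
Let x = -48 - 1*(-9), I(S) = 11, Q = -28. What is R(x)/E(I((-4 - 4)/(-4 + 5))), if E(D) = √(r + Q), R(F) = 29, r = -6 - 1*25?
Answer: -29*I*√59/59 ≈ -3.7755*I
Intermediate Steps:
r = -31 (r = -6 - 25 = -31)
x = -39 (x = -48 + 9 = -39)
E(D) = I*√59 (E(D) = √(-31 - 28) = √(-59) = I*√59)
R(x)/E(I((-4 - 4)/(-4 + 5))) = 29/((I*√59)) = 29*(-I*√59/59) = -29*I*√59/59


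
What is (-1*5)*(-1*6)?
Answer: 30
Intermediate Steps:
(-1*5)*(-1*6) = -5*(-6) = 30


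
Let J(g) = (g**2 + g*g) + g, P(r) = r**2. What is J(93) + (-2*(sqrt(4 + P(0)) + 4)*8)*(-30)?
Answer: 20271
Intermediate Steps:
J(g) = g + 2*g**2 (J(g) = (g**2 + g**2) + g = 2*g**2 + g = g + 2*g**2)
J(93) + (-2*(sqrt(4 + P(0)) + 4)*8)*(-30) = 93*(1 + 2*93) + (-2*(sqrt(4 + 0**2) + 4)*8)*(-30) = 93*(1 + 186) + (-2*(sqrt(4 + 0) + 4)*8)*(-30) = 93*187 + (-2*(sqrt(4) + 4)*8)*(-30) = 17391 + (-2*(2 + 4)*8)*(-30) = 17391 + (-2*6*8)*(-30) = 17391 - 12*8*(-30) = 17391 - 96*(-30) = 17391 + 2880 = 20271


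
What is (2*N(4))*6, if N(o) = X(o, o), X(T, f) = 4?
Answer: 48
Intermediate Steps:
N(o) = 4
(2*N(4))*6 = (2*4)*6 = 8*6 = 48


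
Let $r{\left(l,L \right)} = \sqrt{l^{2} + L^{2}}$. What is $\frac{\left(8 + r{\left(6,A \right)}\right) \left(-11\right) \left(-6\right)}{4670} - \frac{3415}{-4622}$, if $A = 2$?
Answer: $\frac{9194233}{10792370} + \frac{66 \sqrt{10}}{2335} \approx 0.9413$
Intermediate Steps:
$r{\left(l,L \right)} = \sqrt{L^{2} + l^{2}}$
$\frac{\left(8 + r{\left(6,A \right)}\right) \left(-11\right) \left(-6\right)}{4670} - \frac{3415}{-4622} = \frac{\left(8 + \sqrt{2^{2} + 6^{2}}\right) \left(-11\right) \left(-6\right)}{4670} - \frac{3415}{-4622} = \left(8 + \sqrt{4 + 36}\right) \left(-11\right) \left(-6\right) \frac{1}{4670} - - \frac{3415}{4622} = \left(8 + \sqrt{40}\right) \left(-11\right) \left(-6\right) \frac{1}{4670} + \frac{3415}{4622} = \left(8 + 2 \sqrt{10}\right) \left(-11\right) \left(-6\right) \frac{1}{4670} + \frac{3415}{4622} = \left(-88 - 22 \sqrt{10}\right) \left(-6\right) \frac{1}{4670} + \frac{3415}{4622} = \left(528 + 132 \sqrt{10}\right) \frac{1}{4670} + \frac{3415}{4622} = \left(\frac{264}{2335} + \frac{66 \sqrt{10}}{2335}\right) + \frac{3415}{4622} = \frac{9194233}{10792370} + \frac{66 \sqrt{10}}{2335}$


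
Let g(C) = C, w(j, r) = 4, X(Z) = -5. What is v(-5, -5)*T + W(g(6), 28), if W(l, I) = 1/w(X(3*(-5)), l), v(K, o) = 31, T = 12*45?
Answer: 66961/4 ≈ 16740.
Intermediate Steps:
T = 540
W(l, I) = ¼ (W(l, I) = 1/4 = ¼)
v(-5, -5)*T + W(g(6), 28) = 31*540 + ¼ = 16740 + ¼ = 66961/4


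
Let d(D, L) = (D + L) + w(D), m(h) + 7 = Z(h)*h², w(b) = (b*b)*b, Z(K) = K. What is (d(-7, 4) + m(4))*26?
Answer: -7514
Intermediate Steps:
w(b) = b³ (w(b) = b²*b = b³)
m(h) = -7 + h³ (m(h) = -7 + h*h² = -7 + h³)
d(D, L) = D + L + D³ (d(D, L) = (D + L) + D³ = D + L + D³)
(d(-7, 4) + m(4))*26 = ((-7 + 4 + (-7)³) + (-7 + 4³))*26 = ((-7 + 4 - 343) + (-7 + 64))*26 = (-346 + 57)*26 = -289*26 = -7514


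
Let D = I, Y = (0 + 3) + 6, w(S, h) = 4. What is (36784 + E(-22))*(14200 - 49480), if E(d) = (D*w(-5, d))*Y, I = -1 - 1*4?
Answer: -1291389120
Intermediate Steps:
Y = 9 (Y = 3 + 6 = 9)
I = -5 (I = -1 - 4 = -5)
D = -5
E(d) = -180 (E(d) = -5*4*9 = -20*9 = -180)
(36784 + E(-22))*(14200 - 49480) = (36784 - 180)*(14200 - 49480) = 36604*(-35280) = -1291389120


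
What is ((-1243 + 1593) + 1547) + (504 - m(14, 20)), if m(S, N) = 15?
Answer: 2386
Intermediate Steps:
((-1243 + 1593) + 1547) + (504 - m(14, 20)) = ((-1243 + 1593) + 1547) + (504 - 1*15) = (350 + 1547) + (504 - 15) = 1897 + 489 = 2386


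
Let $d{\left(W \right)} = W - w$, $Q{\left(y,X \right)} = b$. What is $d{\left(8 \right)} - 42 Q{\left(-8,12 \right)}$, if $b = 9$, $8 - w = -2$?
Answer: $-380$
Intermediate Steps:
$w = 10$ ($w = 8 - -2 = 8 + 2 = 10$)
$Q{\left(y,X \right)} = 9$
$d{\left(W \right)} = -10 + W$ ($d{\left(W \right)} = W - 10 = -10 + W$)
$d{\left(8 \right)} - 42 Q{\left(-8,12 \right)} = \left(-10 + 8\right) - 378 = -2 - 378 = -380$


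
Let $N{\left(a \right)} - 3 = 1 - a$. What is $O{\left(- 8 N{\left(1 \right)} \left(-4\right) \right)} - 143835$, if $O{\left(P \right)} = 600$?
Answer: $-143235$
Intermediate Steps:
$N{\left(a \right)} = 4 - a$ ($N{\left(a \right)} = 3 - \left(-1 + a\right) = 4 - a$)
$O{\left(- 8 N{\left(1 \right)} \left(-4\right) \right)} - 143835 = 600 - 143835 = -143235$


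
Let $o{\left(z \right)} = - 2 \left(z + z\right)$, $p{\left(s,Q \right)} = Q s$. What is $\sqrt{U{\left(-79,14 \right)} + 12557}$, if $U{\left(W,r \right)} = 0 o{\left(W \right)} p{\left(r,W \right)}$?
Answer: $\sqrt{12557} \approx 112.06$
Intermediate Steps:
$o{\left(z \right)} = - 4 z$ ($o{\left(z \right)} = - 2 \cdot 2 z = - 4 z$)
$U{\left(W,r \right)} = 0$ ($U{\left(W,r \right)} = 0 \left(- 4 W\right) W r = 0 W r = 0$)
$\sqrt{U{\left(-79,14 \right)} + 12557} = \sqrt{0 + 12557} = \sqrt{12557}$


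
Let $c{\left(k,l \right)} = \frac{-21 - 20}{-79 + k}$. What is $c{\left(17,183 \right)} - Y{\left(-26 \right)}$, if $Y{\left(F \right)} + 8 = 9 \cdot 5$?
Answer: $- \frac{2253}{62} \approx -36.339$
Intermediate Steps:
$Y{\left(F \right)} = 37$ ($Y{\left(F \right)} = -8 + 9 \cdot 5 = -8 + 45 = 37$)
$c{\left(k,l \right)} = - \frac{41}{-79 + k}$
$c{\left(17,183 \right)} - Y{\left(-26 \right)} = - \frac{41}{-79 + 17} - 37 = - \frac{41}{-62} - 37 = \left(-41\right) \left(- \frac{1}{62}\right) - 37 = \frac{41}{62} - 37 = - \frac{2253}{62}$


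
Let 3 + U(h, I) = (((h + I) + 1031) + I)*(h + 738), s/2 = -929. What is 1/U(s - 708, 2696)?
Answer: -1/7050599 ≈ -1.4183e-7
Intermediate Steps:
s = -1858 (s = 2*(-929) = -1858)
U(h, I) = -3 + (738 + h)*(1031 + h + 2*I) (U(h, I) = -3 + (((h + I) + 1031) + I)*(h + 738) = -3 + (((I + h) + 1031) + I)*(738 + h) = -3 + ((1031 + I + h) + I)*(738 + h) = -3 + (1031 + h + 2*I)*(738 + h) = -3 + (738 + h)*(1031 + h + 2*I))
1/U(s - 708, 2696) = 1/(760875 + (-1858 - 708)**2 + 1476*2696 + 1769*(-1858 - 708) + 2*2696*(-1858 - 708)) = 1/(760875 + (-2566)**2 + 3979296 + 1769*(-2566) + 2*2696*(-2566)) = 1/(760875 + 6584356 + 3979296 - 4539254 - 13835872) = 1/(-7050599) = -1/7050599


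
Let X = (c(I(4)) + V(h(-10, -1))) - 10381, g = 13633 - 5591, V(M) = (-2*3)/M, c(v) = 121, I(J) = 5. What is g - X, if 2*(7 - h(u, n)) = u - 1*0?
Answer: 36605/2 ≈ 18303.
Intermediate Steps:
h(u, n) = 7 - u/2 (h(u, n) = 7 - (u - 1*0)/2 = 7 - (u + 0)/2 = 7 - u/2)
V(M) = -6/M
g = 8042
X = -20521/2 (X = (121 - 6/(7 - 1/2*(-10))) - 10381 = (121 - 6/(7 + 5)) - 10381 = (121 - 6/12) - 10381 = (121 - 6*1/12) - 10381 = (121 - 1/2) - 10381 = 241/2 - 10381 = -20521/2 ≈ -10261.)
g - X = 8042 - 1*(-20521/2) = 8042 + 20521/2 = 36605/2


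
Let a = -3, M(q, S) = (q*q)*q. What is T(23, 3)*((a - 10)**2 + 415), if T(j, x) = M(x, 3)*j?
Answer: 362664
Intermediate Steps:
M(q, S) = q**3 (M(q, S) = q**2*q = q**3)
T(j, x) = j*x**3 (T(j, x) = x**3*j = j*x**3)
T(23, 3)*((a - 10)**2 + 415) = (23*3**3)*((-3 - 10)**2 + 415) = (23*27)*((-13)**2 + 415) = 621*(169 + 415) = 621*584 = 362664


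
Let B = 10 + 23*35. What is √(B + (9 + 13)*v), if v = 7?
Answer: √969 ≈ 31.129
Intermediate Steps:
B = 815 (B = 10 + 805 = 815)
√(B + (9 + 13)*v) = √(815 + (9 + 13)*7) = √(815 + 22*7) = √(815 + 154) = √969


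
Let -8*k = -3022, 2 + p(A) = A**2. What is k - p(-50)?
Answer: -8481/4 ≈ -2120.3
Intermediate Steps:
p(A) = -2 + A**2
k = 1511/4 (k = -1/8*(-3022) = 1511/4 ≈ 377.75)
k - p(-50) = 1511/4 - (-2 + (-50)**2) = 1511/4 - (-2 + 2500) = 1511/4 - 1*2498 = 1511/4 - 2498 = -8481/4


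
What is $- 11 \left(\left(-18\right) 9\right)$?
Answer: $1782$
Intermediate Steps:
$- 11 \left(\left(-18\right) 9\right) = \left(-11\right) \left(-162\right) = 1782$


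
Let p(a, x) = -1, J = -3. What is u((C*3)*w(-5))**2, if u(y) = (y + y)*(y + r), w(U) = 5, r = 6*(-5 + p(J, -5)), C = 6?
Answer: 94478400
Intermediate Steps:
r = -36 (r = 6*(-5 - 1) = 6*(-6) = -36)
u(y) = 2*y*(-36 + y) (u(y) = (y + y)*(y - 36) = (2*y)*(-36 + y) = 2*y*(-36 + y))
u((C*3)*w(-5))**2 = (2*((6*3)*5)*(-36 + (6*3)*5))**2 = (2*(18*5)*(-36 + 18*5))**2 = (2*90*(-36 + 90))**2 = (2*90*54)**2 = 9720**2 = 94478400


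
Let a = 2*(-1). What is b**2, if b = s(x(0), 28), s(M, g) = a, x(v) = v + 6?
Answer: 4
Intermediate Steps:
x(v) = 6 + v
a = -2
s(M, g) = -2
b = -2
b**2 = (-2)**2 = 4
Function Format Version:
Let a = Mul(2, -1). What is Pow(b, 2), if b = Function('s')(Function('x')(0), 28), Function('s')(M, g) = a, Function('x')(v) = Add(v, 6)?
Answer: 4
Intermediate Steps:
Function('x')(v) = Add(6, v)
a = -2
Function('s')(M, g) = -2
b = -2
Pow(b, 2) = Pow(-2, 2) = 4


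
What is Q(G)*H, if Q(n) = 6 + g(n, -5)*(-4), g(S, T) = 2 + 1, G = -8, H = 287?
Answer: -1722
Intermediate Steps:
g(S, T) = 3
Q(n) = -6 (Q(n) = 6 + 3*(-4) = 6 - 12 = -6)
Q(G)*H = -6*287 = -1722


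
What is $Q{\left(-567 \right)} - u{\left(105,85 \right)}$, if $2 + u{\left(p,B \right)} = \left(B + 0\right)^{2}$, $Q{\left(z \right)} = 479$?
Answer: $-6744$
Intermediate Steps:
$u{\left(p,B \right)} = -2 + B^{2}$ ($u{\left(p,B \right)} = -2 + \left(B + 0\right)^{2} = -2 + B^{2}$)
$Q{\left(-567 \right)} - u{\left(105,85 \right)} = 479 - \left(-2 + 85^{2}\right) = 479 - \left(-2 + 7225\right) = 479 - 7223 = -6744$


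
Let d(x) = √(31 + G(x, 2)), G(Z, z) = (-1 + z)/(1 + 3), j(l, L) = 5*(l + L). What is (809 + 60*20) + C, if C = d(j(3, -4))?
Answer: 2009 + 5*√5/2 ≈ 2014.6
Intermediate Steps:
j(l, L) = 5*L + 5*l (j(l, L) = 5*(L + l) = 5*L + 5*l)
G(Z, z) = -¼ + z/4 (G(Z, z) = (-1 + z)/4 = (-1 + z)*(¼) = -¼ + z/4)
d(x) = 5*√5/2 (d(x) = √(31 + (-¼ + (¼)*2)) = √(31 + (-¼ + ½)) = √(31 + ¼) = √(125/4) = 5*√5/2)
C = 5*√5/2 ≈ 5.5902
(809 + 60*20) + C = (809 + 60*20) + 5*√5/2 = (809 + 1200) + 5*√5/2 = 2009 + 5*√5/2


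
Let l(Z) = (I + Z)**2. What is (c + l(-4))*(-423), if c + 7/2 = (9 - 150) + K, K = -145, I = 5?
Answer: 244071/2 ≈ 1.2204e+5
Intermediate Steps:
c = -579/2 (c = -7/2 + ((9 - 150) - 145) = -7/2 + (-141 - 145) = -7/2 - 286 = -579/2 ≈ -289.50)
l(Z) = (5 + Z)**2
(c + l(-4))*(-423) = (-579/2 + (5 - 4)**2)*(-423) = (-579/2 + 1**2)*(-423) = (-579/2 + 1)*(-423) = -577/2*(-423) = 244071/2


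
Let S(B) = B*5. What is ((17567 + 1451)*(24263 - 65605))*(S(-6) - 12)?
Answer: 33022170552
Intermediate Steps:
S(B) = 5*B
((17567 + 1451)*(24263 - 65605))*(S(-6) - 12) = ((17567 + 1451)*(24263 - 65605))*(5*(-6) - 12) = (19018*(-41342))*(-30 - 12) = -786242156*(-42) = 33022170552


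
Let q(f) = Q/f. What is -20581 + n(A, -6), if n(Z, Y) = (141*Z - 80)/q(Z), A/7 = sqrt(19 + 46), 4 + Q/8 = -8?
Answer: -808287/32 + 35*sqrt(65)/6 ≈ -25212.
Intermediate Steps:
Q = -96 (Q = -32 + 8*(-8) = -32 - 64 = -96)
A = 7*sqrt(65) (A = 7*sqrt(19 + 46) = 7*sqrt(65) ≈ 56.436)
q(f) = -96/f
n(Z, Y) = -Z*(-80 + 141*Z)/96 (n(Z, Y) = (141*Z - 80)/((-96/Z)) = (-80 + 141*Z)*(-Z/96) = -Z*(-80 + 141*Z)/96)
-20581 + n(A, -6) = -20581 + (7*sqrt(65))*(80 - 987*sqrt(65))/96 = -20581 + 7*sqrt(65)*(80 - 987*sqrt(65))/96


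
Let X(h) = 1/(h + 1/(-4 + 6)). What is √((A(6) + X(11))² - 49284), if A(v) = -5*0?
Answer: 8*I*√407363/23 ≈ 222.0*I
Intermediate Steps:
A(v) = 0
X(h) = 1/(½ + h) (X(h) = 1/(h + 1/2) = 1/(h + ½) = 1/(½ + h))
√((A(6) + X(11))² - 49284) = √((0 + 2/(1 + 2*11))² - 49284) = √((0 + 2/(1 + 22))² - 49284) = √((0 + 2/23)² - 49284) = √((2/23)² - 49284) = √(4/529 - 49284) = √(-26071232/529) = 8*I*√407363/23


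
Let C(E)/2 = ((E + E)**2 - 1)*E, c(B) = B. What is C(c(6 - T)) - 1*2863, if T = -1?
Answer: -133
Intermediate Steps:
C(E) = 2*E*(-1 + 4*E**2) (C(E) = 2*(((E + E)**2 - 1)*E) = 2*(((2*E)**2 - 1)*E) = 2*((4*E**2 - 1)*E) = 2*((-1 + 4*E**2)*E) = 2*(E*(-1 + 4*E**2)) = 2*E*(-1 + 4*E**2))
C(c(6 - T)) - 1*2863 = (-2*(6 - 1*(-1)) + 8*(6 - 1*(-1))**3) - 1*2863 = (-2*(6 + 1) + 8*(6 + 1)**3) - 2863 = (-2*7 + 8*7**3) - 2863 = (-14 + 8*343) - 2863 = (-14 + 2744) - 2863 = 2730 - 2863 = -133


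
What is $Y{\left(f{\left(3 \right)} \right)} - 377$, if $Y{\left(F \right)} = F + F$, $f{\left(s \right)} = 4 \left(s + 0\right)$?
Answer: $-353$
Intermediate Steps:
$f{\left(s \right)} = 4 s$
$Y{\left(F \right)} = 2 F$
$Y{\left(f{\left(3 \right)} \right)} - 377 = 2 \cdot 4 \cdot 3 - 377 = 2 \cdot 12 - 377 = 24 - 377 = -353$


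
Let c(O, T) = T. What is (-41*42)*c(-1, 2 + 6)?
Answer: -13776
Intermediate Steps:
(-41*42)*c(-1, 2 + 6) = (-41*42)*(2 + 6) = -1722*8 = -13776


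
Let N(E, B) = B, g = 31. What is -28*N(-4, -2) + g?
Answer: 87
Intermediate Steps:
-28*N(-4, -2) + g = -28*(-2) + 31 = 56 + 31 = 87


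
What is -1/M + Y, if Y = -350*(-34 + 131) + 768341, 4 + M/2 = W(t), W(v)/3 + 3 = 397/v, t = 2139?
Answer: 13031034617/17744 ≈ 7.3439e+5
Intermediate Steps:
W(v) = -9 + 1191/v (W(v) = -9 + 3*(397/v) = -9 + 1191/v)
M = -17744/713 (M = -8 + 2*(-9 + 1191/2139) = -8 + 2*(-9 + 1191*(1/2139)) = -8 + 2*(-9 + 397/713) = -8 + 2*(-6020/713) = -8 - 12040/713 = -17744/713 ≈ -24.886)
Y = 734391 (Y = -350*97 + 768341 = -33950 + 768341 = 734391)
-1/M + Y = -1/(-17744/713) + 734391 = -1*(-713/17744) + 734391 = 713/17744 + 734391 = 13031034617/17744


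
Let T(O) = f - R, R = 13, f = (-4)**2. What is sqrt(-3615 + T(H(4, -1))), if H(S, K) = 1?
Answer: 2*I*sqrt(903) ≈ 60.1*I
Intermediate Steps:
f = 16
T(O) = 3 (T(O) = 16 - 1*13 = 16 - 13 = 3)
sqrt(-3615 + T(H(4, -1))) = sqrt(-3615 + 3) = sqrt(-3612) = 2*I*sqrt(903)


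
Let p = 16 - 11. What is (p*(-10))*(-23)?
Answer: 1150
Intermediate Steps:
p = 5
(p*(-10))*(-23) = (5*(-10))*(-23) = -50*(-23) = 1150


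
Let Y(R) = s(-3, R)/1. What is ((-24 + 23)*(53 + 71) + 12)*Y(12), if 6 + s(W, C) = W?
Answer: 1008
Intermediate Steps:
s(W, C) = -6 + W
Y(R) = -9 (Y(R) = (-6 - 3)/1 = -9*1 = -9)
((-24 + 23)*(53 + 71) + 12)*Y(12) = ((-24 + 23)*(53 + 71) + 12)*(-9) = (-1*124 + 12)*(-9) = (-124 + 12)*(-9) = -112*(-9) = 1008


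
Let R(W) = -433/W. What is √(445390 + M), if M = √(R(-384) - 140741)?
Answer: √(64136160 + 3*I*√324264666)/12 ≈ 667.38 + 0.28107*I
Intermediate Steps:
M = I*√324264666/48 (M = √(-433/(-384) - 140741) = √(-433*(-1/384) - 140741) = √(433/384 - 140741) = √(-54044111/384) = I*√324264666/48 ≈ 375.15*I)
√(445390 + M) = √(445390 + I*√324264666/48)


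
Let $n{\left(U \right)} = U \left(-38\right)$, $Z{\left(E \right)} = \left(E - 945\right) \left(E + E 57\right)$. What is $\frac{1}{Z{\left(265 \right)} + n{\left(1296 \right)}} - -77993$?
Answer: $\frac{818992638063}{10500848} \approx 77993.0$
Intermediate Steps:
$Z{\left(E \right)} = 58 E \left(-945 + E\right)$ ($Z{\left(E \right)} = \left(-945 + E\right) \left(E + 57 E\right) = \left(-945 + E\right) 58 E = 58 E \left(-945 + E\right)$)
$n{\left(U \right)} = - 38 U$
$\frac{1}{Z{\left(265 \right)} + n{\left(1296 \right)}} - -77993 = \frac{1}{58 \cdot 265 \left(-945 + 265\right) - 49248} - -77993 = \frac{1}{58 \cdot 265 \left(-680\right) - 49248} + 77993 = \frac{1}{-10451600 - 49248} + 77993 = \frac{1}{-10500848} + 77993 = - \frac{1}{10500848} + 77993 = \frac{818992638063}{10500848}$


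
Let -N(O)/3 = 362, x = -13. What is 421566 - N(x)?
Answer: 422652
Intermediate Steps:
N(O) = -1086 (N(O) = -3*362 = -1086)
421566 - N(x) = 421566 - 1*(-1086) = 421566 + 1086 = 422652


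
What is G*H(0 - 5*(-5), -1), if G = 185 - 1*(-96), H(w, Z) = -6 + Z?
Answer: -1967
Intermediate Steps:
G = 281 (G = 185 + 96 = 281)
G*H(0 - 5*(-5), -1) = 281*(-6 - 1) = 281*(-7) = -1967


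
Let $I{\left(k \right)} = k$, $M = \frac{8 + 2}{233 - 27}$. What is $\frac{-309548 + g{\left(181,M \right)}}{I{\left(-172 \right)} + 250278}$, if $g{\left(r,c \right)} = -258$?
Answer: $- \frac{154903}{125053} \approx -1.2387$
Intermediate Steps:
$M = \frac{5}{103}$ ($M = \frac{10}{206} = 10 \cdot \frac{1}{206} = \frac{5}{103} \approx 0.048544$)
$\frac{-309548 + g{\left(181,M \right)}}{I{\left(-172 \right)} + 250278} = \frac{-309548 - 258}{-172 + 250278} = - \frac{309806}{250106} = \left(-309806\right) \frac{1}{250106} = - \frac{154903}{125053}$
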